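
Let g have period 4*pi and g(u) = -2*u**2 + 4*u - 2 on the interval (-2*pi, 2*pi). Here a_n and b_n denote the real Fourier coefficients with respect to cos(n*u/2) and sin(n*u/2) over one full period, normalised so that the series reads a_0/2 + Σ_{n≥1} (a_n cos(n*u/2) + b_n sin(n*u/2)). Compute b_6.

-8/3

b_6 = (1/(2*pi)) ∫_{-2*pi}^{2*pi} g(u) sin(3*u) du.
Integrating by parts twice (tabular method), an antiderivative of (-2*u**2 + 4*u - 2) sin(3*u) is 2*u**2*cos(3*u)/3 - 4*u*sin(3*u)/9 - 4*u*cos(3*u)/3 + 4*sin(3*u)/9 + 14*cos(3*u)/27; evaluating from -2*pi to 2*pi: ∫_{-2*pi}^{2*pi} (-2*u**2 + 4*u - 2) sin(3*u) du = (-8*pi/3 + 14/27 + 8*pi**2/3) - (14/27 + 8*pi/3 + 8*pi**2/3) = -16*pi/3.
Hence b_6 = (1/(2*pi))·(-16*pi/3) = -8/3.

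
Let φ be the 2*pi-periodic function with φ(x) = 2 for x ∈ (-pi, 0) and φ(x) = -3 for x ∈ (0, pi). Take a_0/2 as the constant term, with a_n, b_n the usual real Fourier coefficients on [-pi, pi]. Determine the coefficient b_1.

b_1 = 1/pi ∫_{-pi}^{pi} φ(x) sin(x) dx.
Split the integral at the breakpoints.
Directly, an antiderivative of (2) sin(x) is -2*cos(x); evaluating from -pi to 0: ∫_{-pi}^{0} (2) sin(x) dx = (-2) - (2) = -4.
Directly, an antiderivative of (-3) sin(x) is 3*cos(x); evaluating from 0 to pi: ∫_{0}^{pi} (-3) sin(x) dx = (-3) - (3) = -6.
Summing the pieces and multiplying by (1/pi) gives b_1 = -10/pi.

-10/pi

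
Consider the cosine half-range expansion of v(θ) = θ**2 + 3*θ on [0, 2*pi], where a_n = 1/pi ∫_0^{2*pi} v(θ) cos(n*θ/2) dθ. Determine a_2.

a_2 = 1/pi ∫_0^{2*pi} (θ**2 + 3*θ) cos(θ) dθ.
Integrating by parts twice (tabular method), an antiderivative of (θ**2 + 3*θ) cos(θ) is θ**2*sin(θ) + 3*θ*sin(θ) + 2*θ*cos(θ) - 2*sin(θ) + 3*cos(θ); evaluating from 0 to 2*pi: ∫_{0}^{2*pi} (θ**2 + 3*θ) cos(θ) dθ = (3 + 4*pi) - (3) = 4*pi.
Hence a_2 = (1/pi)·(4*pi) = 4.

4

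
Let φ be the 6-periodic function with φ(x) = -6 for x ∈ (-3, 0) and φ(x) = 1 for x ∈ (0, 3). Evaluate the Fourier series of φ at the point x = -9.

-5/2

x = -9 differs from x = -3 by -1 full period(s), and the series is 6-periodic.
At x = -3 the one-sided limits are φ(-3^-) = 1 and φ(-3^+) = -6.
By Dirichlet's theorem the series converges to their average, [(1) + (-6)]/2 = -5/2.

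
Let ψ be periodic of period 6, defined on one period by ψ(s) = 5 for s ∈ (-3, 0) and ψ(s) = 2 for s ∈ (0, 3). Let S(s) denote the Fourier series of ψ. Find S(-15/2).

s = -15/2 differs from s = -3/2 by -1 full period(s), and the series is 6-periodic.
ψ is continuous at s = -3/2 with value 5, so the series converges to 5 there.

5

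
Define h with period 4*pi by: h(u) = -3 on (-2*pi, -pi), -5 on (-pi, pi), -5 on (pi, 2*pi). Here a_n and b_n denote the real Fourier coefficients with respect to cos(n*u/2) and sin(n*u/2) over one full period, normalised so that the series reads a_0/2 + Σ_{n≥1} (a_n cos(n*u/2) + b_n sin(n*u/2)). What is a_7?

2/(7*pi)

a_7 = (1/(2*pi)) ∫_{-2*pi}^{2*pi} h(u) cos(7*u/2) du.
Split the integral at the breakpoints.
Directly, an antiderivative of (-3) cos(7*u/2) is -6*sin(7*u/2)/7; evaluating from -2*pi to -pi: ∫_{-2*pi}^{-pi} (-3) cos(7*u/2) du = (-6/7) - (0) = -6/7.
Directly, an antiderivative of (-5) cos(7*u/2) is -10*sin(7*u/2)/7; evaluating from -pi to pi: ∫_{-pi}^{pi} (-5) cos(7*u/2) du = (10/7) - (-10/7) = 20/7.
Directly, an antiderivative of (-5) cos(7*u/2) is -10*sin(7*u/2)/7; evaluating from pi to 2*pi: ∫_{pi}^{2*pi} (-5) cos(7*u/2) du = (0) - (10/7) = -10/7.
Summing the pieces and multiplying by (1/(2*pi)) gives a_7 = 2/(7*pi).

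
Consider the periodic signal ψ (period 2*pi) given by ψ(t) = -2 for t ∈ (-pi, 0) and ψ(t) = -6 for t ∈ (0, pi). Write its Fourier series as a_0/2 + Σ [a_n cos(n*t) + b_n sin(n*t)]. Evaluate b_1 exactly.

b_1 = 1/pi ∫_{-pi}^{pi} ψ(t) sin(t) dt.
Split the integral at the breakpoints.
Directly, an antiderivative of (-2) sin(t) is 2*cos(t); evaluating from -pi to 0: ∫_{-pi}^{0} (-2) sin(t) dt = (2) - (-2) = 4.
Directly, an antiderivative of (-6) sin(t) is 6*cos(t); evaluating from 0 to pi: ∫_{0}^{pi} (-6) sin(t) dt = (-6) - (6) = -12.
Summing the pieces and multiplying by (1/pi) gives b_1 = -8/pi.

-8/pi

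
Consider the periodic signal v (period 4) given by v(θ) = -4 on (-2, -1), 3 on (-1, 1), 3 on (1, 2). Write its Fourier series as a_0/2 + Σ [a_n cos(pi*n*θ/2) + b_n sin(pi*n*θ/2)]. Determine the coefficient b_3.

7/(3*pi)

b_3 = 1/2 ∫_{-2}^{2} v(θ) sin(3*pi*θ/2) dθ.
Split the integral at the breakpoints.
Directly, an antiderivative of (-4) sin(3*pi*θ/2) is 8*cos(3*pi*θ/2)/(3*pi); evaluating from -2 to -1: ∫_{-2}^{-1} (-4) sin(3*pi*θ/2) dθ = (0) - (-8/(3*pi)) = 8/(3*pi).
Directly, an antiderivative of (3) sin(3*pi*θ/2) is -2*cos(3*pi*θ/2)/pi; evaluating from -1 to 1: ∫_{-1}^{1} (3) sin(3*pi*θ/2) dθ = (0) - (0) = 0.
Directly, an antiderivative of (3) sin(3*pi*θ/2) is -2*cos(3*pi*θ/2)/pi; evaluating from 1 to 2: ∫_{1}^{2} (3) sin(3*pi*θ/2) dθ = (2/pi) - (0) = 2/pi.
Summing the pieces and multiplying by (1/2) gives b_3 = 7/(3*pi).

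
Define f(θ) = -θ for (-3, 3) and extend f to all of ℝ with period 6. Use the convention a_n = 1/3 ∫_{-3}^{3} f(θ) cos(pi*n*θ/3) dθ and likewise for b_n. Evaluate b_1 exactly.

-6/pi

b_1 = 1/3 ∫_{-3}^{3} f(θ) sin(pi*θ/3) dθ.
f is odd and sin(pi*θ/3) is odd, so the integrand is even and b_1 = 2/3 ∫_0^{3} f(θ) sin(pi*θ/3) dθ.
Integrating by parts (boundary term plus one more integral), an antiderivative of (-θ) sin(pi*θ/3) is 3*θ*cos(pi*θ/3)/pi - 9*sin(pi*θ/3)/pi**2; evaluating from 0 to 3: ∫_{0}^{3} (-θ) sin(pi*θ/3) dθ = (-9/pi) - (0) = -9/pi.
Hence b_1 = (2/3)·(-9/pi) = -6/pi.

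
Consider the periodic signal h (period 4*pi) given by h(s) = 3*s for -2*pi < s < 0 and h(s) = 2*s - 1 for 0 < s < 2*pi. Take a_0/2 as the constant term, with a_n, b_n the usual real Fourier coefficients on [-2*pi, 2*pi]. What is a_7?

a_7 = (1/(2*pi)) ∫_{-2*pi}^{2*pi} h(s) cos(7*s/2) ds.
Split the integral at the breakpoints.
Integrating by parts (boundary term plus one more integral), an antiderivative of (3*s) cos(7*s/2) is 6*s*sin(7*s/2)/7 + 12*cos(7*s/2)/49; evaluating from -2*pi to 0: ∫_{-2*pi}^{0} (3*s) cos(7*s/2) ds = (12/49) - (-12/49) = 24/49.
Integrating by parts (boundary term plus one more integral), an antiderivative of (2*s - 1) cos(7*s/2) is 4*s*sin(7*s/2)/7 - 2*sin(7*s/2)/7 + 8*cos(7*s/2)/49; evaluating from 0 to 2*pi: ∫_{0}^{2*pi} (2*s - 1) cos(7*s/2) ds = (-8/49) - (8/49) = -16/49.
Summing the pieces and multiplying by (1/(2*pi)) gives a_7 = 4/(49*pi).

4/(49*pi)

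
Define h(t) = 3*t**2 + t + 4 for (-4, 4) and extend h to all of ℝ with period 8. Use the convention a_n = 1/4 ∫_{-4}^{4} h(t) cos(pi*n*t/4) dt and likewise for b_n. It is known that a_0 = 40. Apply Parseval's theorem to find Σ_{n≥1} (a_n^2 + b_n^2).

Parseval: a_0^2/2 + Σ_{n≥1} (a_n^2+b_n^2) = 1/4 ∫_{-4}^{4} h(t)^2 dt = 18304/15.
Subtract a_0^2/2 = 800: Σ (a_n^2+b_n^2) = 6304/15.

6304/15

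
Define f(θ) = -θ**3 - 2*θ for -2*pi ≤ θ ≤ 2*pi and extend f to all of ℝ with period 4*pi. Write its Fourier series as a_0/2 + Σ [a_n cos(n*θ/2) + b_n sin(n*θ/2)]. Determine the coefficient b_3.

b_3 = (1/(2*pi)) ∫_{-2*pi}^{2*pi} f(θ) sin(3*θ/2) dθ.
f is odd and sin(3*θ/2) is odd, so the integrand is even and b_3 = 1/pi ∫_0^{2*pi} f(θ) sin(3*θ/2) dθ.
Integrating by parts three times (tabular method), an antiderivative of (-θ**3 - 2*θ) sin(3*θ/2) is 2*θ**3*cos(3*θ/2)/3 - 4*θ**2*sin(3*θ/2)/3 - 4*θ*cos(3*θ/2)/9 + 8*sin(3*θ/2)/27; evaluating from 0 to 2*pi: ∫_{0}^{2*pi} (-θ**3 - 2*θ) sin(3*θ/2) dθ = (8*pi*(1 - 6*pi**2)/9) - (0) = 8*pi*(1 - 6*pi**2)/9.
Hence b_3 = (1/pi)·(8*pi*(1 - 6*pi**2)/9) = 8/9 - 16*pi**2/3.

8/9 - 16*pi**2/3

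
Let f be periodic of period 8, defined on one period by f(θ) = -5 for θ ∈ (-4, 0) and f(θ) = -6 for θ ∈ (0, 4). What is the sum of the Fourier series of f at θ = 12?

-11/2

θ = 12 differs from θ = -4 by 2 full period(s), and the series is 8-periodic.
At θ = -4 the one-sided limits are f(-4^-) = -6 and f(-4^+) = -5.
By Dirichlet's theorem the series converges to their average, [(-6) + (-5)]/2 = -11/2.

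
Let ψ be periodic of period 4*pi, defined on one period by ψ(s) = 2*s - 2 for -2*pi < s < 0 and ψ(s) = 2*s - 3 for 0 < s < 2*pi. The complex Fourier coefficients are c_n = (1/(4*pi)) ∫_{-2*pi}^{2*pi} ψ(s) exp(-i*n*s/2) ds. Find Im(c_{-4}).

Since ψ is real-valued, Im(c_{-4}) = -(1/(4*pi)) ∫_{-2*pi}^{2*pi} ψ(s) sin(-2*s) ds = b_{4}/2.
Split the integral at the breakpoints.
Integrating by parts (boundary term plus one more integral), an antiderivative of (2*s - 2) sin(-2*s) is s*cos(2*s) - sin(2*s)/2 - cos(2*s); evaluating from -2*pi to 0: ∫_{-2*pi}^{0} (2*s - 2) sin(-2*s) ds = (-1) - (-2*pi - 1) = 2*pi.
Integrating by parts (boundary term plus one more integral), an antiderivative of (2*s - 3) sin(-2*s) is s*cos(2*s) - sin(2*s)/2 - 3*cos(2*s)/2; evaluating from 0 to 2*pi: ∫_{0}^{2*pi} (2*s - 3) sin(-2*s) ds = (-3/2 + 2*pi) - (-3/2) = 2*pi.
So ∫_{-2*pi}^{2*pi} ψ(s) sin(-2*s) ds = 4*pi.
Hence Im(c_{-4}) = (-1/(4*pi))·(4*pi) = -1.

-1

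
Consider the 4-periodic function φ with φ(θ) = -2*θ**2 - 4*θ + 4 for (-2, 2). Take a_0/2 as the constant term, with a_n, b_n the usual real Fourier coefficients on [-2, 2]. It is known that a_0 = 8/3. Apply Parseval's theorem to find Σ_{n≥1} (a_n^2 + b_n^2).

2432/45

Parseval: a_0^2/2 + Σ_{n≥1} (a_n^2+b_n^2) = 1/2 ∫_{-2}^{2} φ(θ)^2 dθ = 288/5.
Subtract a_0^2/2 = 32/9: Σ (a_n^2+b_n^2) = 2432/45.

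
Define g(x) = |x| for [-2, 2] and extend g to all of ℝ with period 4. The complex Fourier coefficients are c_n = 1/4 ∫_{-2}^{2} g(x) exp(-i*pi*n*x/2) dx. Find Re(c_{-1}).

-4/pi**2

Since g is real-valued, Re(c_{-1}) = 1/4 ∫_{-2}^{2} g(x) cos(-pi*x/2) dx = a_{1}/2.
g is even and cos(-pi*x/2) is even, so the integrand is even: ∫_{-2}^{2} g(x) cos(-pi*x/2) dx = 2∫_0^{2} g(x) cos(-pi*x/2) dx.
Integrating by parts (boundary term plus one more integral), an antiderivative of (x) cos(-pi*x/2) is 2*x*sin(pi*x/2)/pi + 4*cos(pi*x/2)/pi**2; evaluating from 0 to 2: ∫_{0}^{2} (x) cos(-pi*x/2) dx = (-4/pi**2) - (4/pi**2) = -8/pi**2.
So ∫_{-2}^{2} g(x) cos(-pi*x/2) dx = -16/pi**2.
Hence Re(c_{-1}) = (1/4)·(-16/pi**2) = -4/pi**2.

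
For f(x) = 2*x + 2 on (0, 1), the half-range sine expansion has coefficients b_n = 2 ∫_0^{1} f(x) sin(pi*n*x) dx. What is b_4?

-1/pi

b_4 = 2 ∫_0^{1} (2*x + 2) sin(4*pi*x) dx.
Integrating by parts (boundary term plus one more integral), an antiderivative of (2*x + 2) sin(4*pi*x) is -x*cos(4*pi*x)/(2*pi) + sin(4*pi*x)/(8*pi**2) - cos(4*pi*x)/(2*pi); evaluating from 0 to 1: ∫_{0}^{1} (2*x + 2) sin(4*pi*x) dx = (-1/pi) - (-1/(2*pi)) = -1/(2*pi).
Hence b_4 = 2·(-1/(2*pi)) = -1/pi.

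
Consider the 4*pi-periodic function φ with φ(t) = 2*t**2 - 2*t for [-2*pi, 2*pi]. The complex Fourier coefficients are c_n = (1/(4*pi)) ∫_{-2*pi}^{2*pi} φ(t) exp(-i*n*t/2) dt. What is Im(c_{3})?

Since φ is real-valued, Im(c_{3}) = -(1/(4*pi)) ∫_{-2*pi}^{2*pi} φ(t) sin(3*t/2) dt = -b_{3}/2.
Integrating by parts twice (tabular method), an antiderivative of (2*t**2 - 2*t) sin(3*t/2) is -4*t**2*cos(3*t/2)/3 + 16*t*sin(3*t/2)/9 + 4*t*cos(3*t/2)/3 - 8*sin(3*t/2)/9 + 32*cos(3*t/2)/27; evaluating from -2*pi to 2*pi: ∫_{-2*pi}^{2*pi} (2*t**2 - 2*t) sin(3*t/2) dt = (-8*pi/3 - 32/27 + 16*pi**2/3) - (-32/27 + 8*pi/3 + 16*pi**2/3) = -16*pi/3.
Hence Im(c_{3}) = (-1/(4*pi))·(-16*pi/3) = 4/3.

4/3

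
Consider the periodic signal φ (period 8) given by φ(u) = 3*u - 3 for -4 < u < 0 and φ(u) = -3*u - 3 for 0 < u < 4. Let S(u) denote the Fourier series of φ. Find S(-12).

u = -12 differs from u = 4 by -2 full period(s), and the series is 8-periodic.
φ is continuous at u = 4 with value -15, so the series converges to -15 there.

-15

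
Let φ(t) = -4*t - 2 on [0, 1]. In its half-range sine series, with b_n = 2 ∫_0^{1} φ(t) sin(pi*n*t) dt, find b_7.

-16/(7*pi)

b_7 = 2 ∫_0^{1} (-4*t - 2) sin(7*pi*t) dt.
Integrating by parts (boundary term plus one more integral), an antiderivative of (-4*t - 2) sin(7*pi*t) is 4*t*cos(7*pi*t)/(7*pi) - 4*sin(7*pi*t)/(49*pi**2) + 2*cos(7*pi*t)/(7*pi); evaluating from 0 to 1: ∫_{0}^{1} (-4*t - 2) sin(7*pi*t) dt = (-6/(7*pi)) - (2/(7*pi)) = -8/(7*pi).
Hence b_7 = 2·(-8/(7*pi)) = -16/(7*pi).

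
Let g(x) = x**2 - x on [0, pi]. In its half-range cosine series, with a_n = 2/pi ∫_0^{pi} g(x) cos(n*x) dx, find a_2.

1

a_2 = 2/pi ∫_0^{pi} (x**2 - x) cos(2*x) dx.
Integrating by parts twice (tabular method), an antiderivative of (x**2 - x) cos(2*x) is x**2*sin(2*x)/2 - x*sin(2*x)/2 + x*cos(2*x)/2 - sin(2*x)/4 - cos(2*x)/4; evaluating from 0 to pi: ∫_{0}^{pi} (x**2 - x) cos(2*x) dx = (-1/4 + pi/2) - (-1/4) = pi/2.
Hence a_2 = (2/pi)·(pi/2) = 1.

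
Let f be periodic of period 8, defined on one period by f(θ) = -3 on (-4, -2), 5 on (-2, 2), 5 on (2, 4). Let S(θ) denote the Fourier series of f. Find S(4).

At θ = 4 the one-sided limits are f(4^-) = 5 and f(4^+) = -3.
By Dirichlet's theorem the series converges to their average, [(5) + (-3)]/2 = 1.

1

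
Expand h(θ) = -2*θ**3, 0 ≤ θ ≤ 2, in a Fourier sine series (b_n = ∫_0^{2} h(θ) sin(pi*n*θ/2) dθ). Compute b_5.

b_5 = ∫_0^{2} (-2*θ**3) sin(5*pi*θ/2) dθ.
Integrating by parts three times (tabular method), an antiderivative of (-2*θ**3) sin(5*pi*θ/2) is 4*θ**3*cos(5*pi*θ/2)/(5*pi) - 24*θ**2*sin(5*pi*θ/2)/(25*pi**2) - 96*θ*cos(5*pi*θ/2)/(125*pi**3) + 192*sin(5*pi*θ/2)/(625*pi**4); evaluating from 0 to 2: ∫_{0}^{2} (-2*θ**3) sin(5*pi*θ/2) dθ = (32*(6 - 25*pi**2)/(125*pi**3)) - (0) = 32*(6 - 25*pi**2)/(125*pi**3).
Hence b_5 = 32*(6 - 25*pi**2)/(125*pi**3).

32*(6 - 25*pi**2)/(125*pi**3)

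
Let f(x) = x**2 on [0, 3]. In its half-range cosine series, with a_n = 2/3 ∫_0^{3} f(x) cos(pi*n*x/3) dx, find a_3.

a_3 = 2/3 ∫_0^{3} (x**2) cos(pi*x) dx.
Integrating by parts twice (tabular method), an antiderivative of (x**2) cos(pi*x) is x**2*sin(pi*x)/pi + 2*x*cos(pi*x)/pi**2 - 2*sin(pi*x)/pi**3; evaluating from 0 to 3: ∫_{0}^{3} (x**2) cos(pi*x) dx = (-6/pi**2) - (0) = -6/pi**2.
Hence a_3 = (2/3)·(-6/pi**2) = -4/pi**2.

-4/pi**2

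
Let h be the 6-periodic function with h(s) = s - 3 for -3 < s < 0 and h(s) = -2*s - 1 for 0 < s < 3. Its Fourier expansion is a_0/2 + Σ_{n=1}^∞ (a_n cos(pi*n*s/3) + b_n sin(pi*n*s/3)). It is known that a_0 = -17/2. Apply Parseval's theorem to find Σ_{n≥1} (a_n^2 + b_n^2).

Parseval: a_0^2/2 + Σ_{n≥1} (a_n^2+b_n^2) = 1/3 ∫_{-3}^{3} h(s)^2 ds = 40.
Subtract a_0^2/2 = 289/8: Σ (a_n^2+b_n^2) = 31/8.

31/8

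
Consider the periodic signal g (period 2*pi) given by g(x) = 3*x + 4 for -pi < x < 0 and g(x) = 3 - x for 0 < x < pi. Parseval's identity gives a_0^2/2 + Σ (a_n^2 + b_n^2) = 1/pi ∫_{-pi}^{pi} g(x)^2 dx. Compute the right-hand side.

-15*pi + 25 + 10*pi**2/3

1/pi ∫_{-pi}^{pi} g(x)^2 dx = 1/pi · (5*pi*(-9*pi + 15 + 2*pi**2)/3) = -15*pi + 25 + 10*pi**2/3.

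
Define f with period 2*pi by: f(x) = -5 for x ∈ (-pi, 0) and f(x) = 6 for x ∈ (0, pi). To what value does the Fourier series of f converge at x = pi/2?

f is continuous at x = pi/2 with value 6, so the series converges to 6 there.

6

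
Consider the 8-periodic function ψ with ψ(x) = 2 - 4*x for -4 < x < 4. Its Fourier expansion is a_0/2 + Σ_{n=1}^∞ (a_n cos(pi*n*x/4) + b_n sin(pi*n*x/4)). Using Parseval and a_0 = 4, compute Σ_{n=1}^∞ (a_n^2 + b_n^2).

Parseval: a_0^2/2 + Σ_{n≥1} (a_n^2+b_n^2) = 1/4 ∫_{-4}^{4} ψ(x)^2 dx = 536/3.
Subtract a_0^2/2 = 8: Σ (a_n^2+b_n^2) = 512/3.

512/3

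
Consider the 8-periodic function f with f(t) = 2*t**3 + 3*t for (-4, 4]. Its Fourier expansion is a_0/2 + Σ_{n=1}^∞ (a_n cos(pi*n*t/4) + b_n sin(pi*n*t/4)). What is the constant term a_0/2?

a_0 = 1/4 ∫_{-4}^{4} f(t) dt = 1/4 · (0) = 0.
So the constant term a_0/2 = 0.

0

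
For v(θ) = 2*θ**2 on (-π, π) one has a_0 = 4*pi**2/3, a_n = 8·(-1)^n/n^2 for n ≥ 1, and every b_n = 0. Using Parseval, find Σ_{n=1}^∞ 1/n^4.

Parseval: a_0^2/2 + Σ a_n^2 = (1/π) ∫_{-π}^{π} v(θ)^2 dθ = 8*pi**4/5.
Subtract a_0^2/2 = 8*pi**4/9: Σ a_n^2 = 32*pi**4/45.
Since a_n^2 = 64/n^4, Σ 1/n^4 = pi**4/90.

pi**4/90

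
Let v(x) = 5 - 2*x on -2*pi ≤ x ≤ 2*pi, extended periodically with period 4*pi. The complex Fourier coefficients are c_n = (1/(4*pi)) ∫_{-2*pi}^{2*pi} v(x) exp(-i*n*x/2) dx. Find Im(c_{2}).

Since v is real-valued, Im(c_{2}) = -(1/(4*pi)) ∫_{-2*pi}^{2*pi} v(x) sin(x) dx = -b_{2}/2.
Integrating by parts (boundary term plus one more integral), an antiderivative of (5 - 2*x) sin(x) is 2*x*cos(x) - 2*sin(x) - 5*cos(x); evaluating from -2*pi to 2*pi: ∫_{-2*pi}^{2*pi} (5 - 2*x) sin(x) dx = (-5 + 4*pi) - (-4*pi - 5) = 8*pi.
Hence Im(c_{2}) = (-1/(4*pi))·(8*pi) = -2.

-2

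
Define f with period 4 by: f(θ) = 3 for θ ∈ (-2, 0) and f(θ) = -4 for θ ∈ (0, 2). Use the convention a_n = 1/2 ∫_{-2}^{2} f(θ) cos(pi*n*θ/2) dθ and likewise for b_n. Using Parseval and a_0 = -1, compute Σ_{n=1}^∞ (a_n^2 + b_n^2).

Parseval: a_0^2/2 + Σ_{n≥1} (a_n^2+b_n^2) = 1/2 ∫_{-2}^{2} f(θ)^2 dθ = 25.
Subtract a_0^2/2 = 1/2: Σ (a_n^2+b_n^2) = 49/2.

49/2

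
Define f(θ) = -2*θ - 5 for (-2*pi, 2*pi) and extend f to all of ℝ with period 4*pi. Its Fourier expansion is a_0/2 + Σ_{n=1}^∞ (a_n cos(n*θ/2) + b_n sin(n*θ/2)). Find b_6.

4/3

b_6 = (1/(2*pi)) ∫_{-2*pi}^{2*pi} f(θ) sin(3*θ) dθ.
Integrating by parts (boundary term plus one more integral), an antiderivative of (-2*θ - 5) sin(3*θ) is 2*θ*cos(3*θ)/3 - 2*sin(3*θ)/9 + 5*cos(3*θ)/3; evaluating from -2*pi to 2*pi: ∫_{-2*pi}^{2*pi} (-2*θ - 5) sin(3*θ) dθ = (5/3 + 4*pi/3) - (5/3 - 4*pi/3) = 8*pi/3.
Hence b_6 = (1/(2*pi))·(8*pi/3) = 4/3.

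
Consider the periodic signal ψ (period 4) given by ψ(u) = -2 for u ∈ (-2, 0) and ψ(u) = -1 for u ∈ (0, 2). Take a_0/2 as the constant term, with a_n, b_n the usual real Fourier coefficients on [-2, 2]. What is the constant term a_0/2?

a_0 = 1/2 ∫_{-2}^{2} ψ(u) du = 1/2 · (-6) = -3.
So the constant term a_0/2 = -3/2.

-3/2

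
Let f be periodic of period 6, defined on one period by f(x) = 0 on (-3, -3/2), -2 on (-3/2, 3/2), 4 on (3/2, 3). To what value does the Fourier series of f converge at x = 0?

-2

f is continuous at x = 0 with value -2, so the series converges to -2 there.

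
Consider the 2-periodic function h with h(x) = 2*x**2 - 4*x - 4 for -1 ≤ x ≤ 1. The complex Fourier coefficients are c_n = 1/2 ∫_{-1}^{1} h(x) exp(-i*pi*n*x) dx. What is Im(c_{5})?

Since h is real-valued, Im(c_{5}) = -1/2 ∫_{-1}^{1} h(x) sin(5*pi*x) dx = -b_{5}/2.
Integrating by parts twice (tabular method), an antiderivative of (2*x**2 - 4*x - 4) sin(5*pi*x) is -2*x**2*cos(5*pi*x)/(5*pi) + 4*x*sin(5*pi*x)/(25*pi**2) + 4*x*cos(5*pi*x)/(5*pi) - 4*sin(5*pi*x)/(25*pi**2) + 4*cos(5*pi*x)/(125*pi**3) + 4*cos(5*pi*x)/(5*pi); evaluating from -1 to 1: ∫_{-1}^{1} (2*x**2 - 4*x - 4) sin(5*pi*x) dx = (2*(-75*pi**2 - 2)/(125*pi**3)) - (2*(-2 + 25*pi**2)/(125*pi**3)) = -8/(5*pi).
Hence Im(c_{5}) = (-1/2)·(-8/(5*pi)) = 4/(5*pi).

4/(5*pi)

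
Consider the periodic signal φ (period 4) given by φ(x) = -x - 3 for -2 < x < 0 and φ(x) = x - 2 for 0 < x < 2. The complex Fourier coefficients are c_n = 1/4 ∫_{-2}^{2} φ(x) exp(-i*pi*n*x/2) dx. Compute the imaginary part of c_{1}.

Since φ is real-valued, Im(c_{1}) = -1/4 ∫_{-2}^{2} φ(x) sin(pi*x/2) dx = -b_{1}/2.
Split the integral at the breakpoints.
Integrating by parts (boundary term plus one more integral), an antiderivative of (-x - 3) sin(pi*x/2) is 2*x*cos(pi*x/2)/pi - 4*sin(pi*x/2)/pi**2 + 6*cos(pi*x/2)/pi; evaluating from -2 to 0: ∫_{-2}^{0} (-x - 3) sin(pi*x/2) dx = (6/pi) - (-2/pi) = 8/pi.
Integrating by parts (boundary term plus one more integral), an antiderivative of (x - 2) sin(pi*x/2) is -2*x*cos(pi*x/2)/pi + 4*sin(pi*x/2)/pi**2 + 4*cos(pi*x/2)/pi; evaluating from 0 to 2: ∫_{0}^{2} (x - 2) sin(pi*x/2) dx = (0) - (4/pi) = -4/pi.
So ∫_{-2}^{2} φ(x) sin(pi*x/2) dx = 4/pi.
Hence Im(c_{1}) = (-1/4)·(4/pi) = -1/pi.

-1/pi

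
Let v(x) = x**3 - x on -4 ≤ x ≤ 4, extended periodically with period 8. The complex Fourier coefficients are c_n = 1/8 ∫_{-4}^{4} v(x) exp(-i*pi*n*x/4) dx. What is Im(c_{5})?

Since v is real-valued, Im(c_{5}) = -1/8 ∫_{-4}^{4} v(x) sin(5*pi*x/4) dx = -b_{5}/2.
v is odd and sin(5*pi*x/4) is odd, so the integrand is even: ∫_{-4}^{4} v(x) sin(5*pi*x/4) dx = 2∫_0^{4} v(x) sin(5*pi*x/4) dx.
Integrating by parts three times (tabular method), an antiderivative of (x**3 - x) sin(5*pi*x/4) is -4*x**3*cos(5*pi*x/4)/(5*pi) + 48*x**2*sin(5*pi*x/4)/(25*pi**2) + 384*x*cos(5*pi*x/4)/(125*pi**3) + 4*x*cos(5*pi*x/4)/(5*pi) - 16*sin(5*pi*x/4)/(25*pi**2) - 1536*sin(5*pi*x/4)/(625*pi**4); evaluating from 0 to 4: ∫_{0}^{4} (x**3 - x) sin(5*pi*x/4) dx = (-1536/(125*pi**3) + 48/pi) - (0) = -1536/(125*pi**3) + 48/pi.
So ∫_{-4}^{4} v(x) sin(5*pi*x/4) dx = -3072/(125*pi**3) + 96/pi.
Hence Im(c_{5}) = (-1/8)·(-3072/(125*pi**3) + 96/pi) = -12/pi + 384/(125*pi**3).

-12/pi + 384/(125*pi**3)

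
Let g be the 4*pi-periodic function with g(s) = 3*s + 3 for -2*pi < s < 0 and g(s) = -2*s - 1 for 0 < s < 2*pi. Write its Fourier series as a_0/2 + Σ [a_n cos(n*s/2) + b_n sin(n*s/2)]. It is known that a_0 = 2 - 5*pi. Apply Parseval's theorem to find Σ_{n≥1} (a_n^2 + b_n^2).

-4*pi + 8 + 29*pi**2/6

Parseval: a_0^2/2 + Σ_{n≥1} (a_n^2+b_n^2) = (1/(2*pi)) ∫_{-2*pi}^{2*pi} g(s)^2 ds = -14*pi + 10 + 52*pi**2/3.
Subtract a_0^2/2 = (2 - 5*pi)**2/2: Σ (a_n^2+b_n^2) = -4*pi + 8 + 29*pi**2/6.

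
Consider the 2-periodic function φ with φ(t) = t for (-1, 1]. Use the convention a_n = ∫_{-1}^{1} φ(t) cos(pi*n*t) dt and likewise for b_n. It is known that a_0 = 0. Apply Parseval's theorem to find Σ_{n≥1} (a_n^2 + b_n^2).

2/3

Parseval: a_0^2/2 + Σ_{n≥1} (a_n^2+b_n^2) = ∫_{-1}^{1} φ(t)^2 dt = 2/3.
Subtract a_0^2/2 = 0: Σ (a_n^2+b_n^2) = 2/3.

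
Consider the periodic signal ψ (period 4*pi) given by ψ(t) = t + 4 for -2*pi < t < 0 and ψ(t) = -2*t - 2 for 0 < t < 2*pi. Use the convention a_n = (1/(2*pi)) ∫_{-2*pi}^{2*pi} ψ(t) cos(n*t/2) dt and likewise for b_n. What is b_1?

-12/pi - 2

b_1 = (1/(2*pi)) ∫_{-2*pi}^{2*pi} ψ(t) sin(t/2) dt.
Split the integral at the breakpoints.
Integrating by parts (boundary term plus one more integral), an antiderivative of (t + 4) sin(t/2) is -2*t*cos(t/2) + 4*sin(t/2) - 8*cos(t/2); evaluating from -2*pi to 0: ∫_{-2*pi}^{0} (t + 4) sin(t/2) dt = (-8) - (8 - 4*pi) = -16 + 4*pi.
Integrating by parts (boundary term plus one more integral), an antiderivative of (-2*t - 2) sin(t/2) is 4*t*cos(t/2) - 8*sin(t/2) + 4*cos(t/2); evaluating from 0 to 2*pi: ∫_{0}^{2*pi} (-2*t - 2) sin(t/2) dt = (-8*pi - 4) - (4) = -8*pi - 8.
Summing the pieces and multiplying by (1/(2*pi)) gives b_1 = -12/pi - 2.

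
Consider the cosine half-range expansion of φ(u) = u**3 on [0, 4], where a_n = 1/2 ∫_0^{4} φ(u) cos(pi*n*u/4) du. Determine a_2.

96/pi**2

a_2 = 1/2 ∫_0^{4} (u**3) cos(pi*u/2) du.
Integrating by parts three times (tabular method), an antiderivative of (u**3) cos(pi*u/2) is 2*u**3*sin(pi*u/2)/pi + 12*u**2*cos(pi*u/2)/pi**2 - 48*u*sin(pi*u/2)/pi**3 - 96*cos(pi*u/2)/pi**4; evaluating from 0 to 4: ∫_{0}^{4} (u**3) cos(pi*u/2) du = (96*(-1 + 2*pi**2)/pi**4) - (-96/pi**4) = 192/pi**2.
Hence a_2 = (1/2)·(192/pi**2) = 96/pi**2.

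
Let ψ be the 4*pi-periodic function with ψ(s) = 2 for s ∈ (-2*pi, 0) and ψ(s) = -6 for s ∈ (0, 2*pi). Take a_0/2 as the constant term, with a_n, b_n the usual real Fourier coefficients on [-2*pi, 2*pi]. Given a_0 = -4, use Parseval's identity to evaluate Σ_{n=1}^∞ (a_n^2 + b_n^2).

Parseval: a_0^2/2 + Σ_{n≥1} (a_n^2+b_n^2) = (1/(2*pi)) ∫_{-2*pi}^{2*pi} ψ(s)^2 ds = 40.
Subtract a_0^2/2 = 8: Σ (a_n^2+b_n^2) = 32.

32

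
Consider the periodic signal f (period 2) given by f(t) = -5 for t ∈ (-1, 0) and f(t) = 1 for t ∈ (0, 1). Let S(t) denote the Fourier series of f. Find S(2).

-2

t = 2 differs from t = 0 by 1 full period(s), and the series is 2-periodic.
At t = 0 the one-sided limits are f(0^-) = -5 and f(0^+) = 1.
By Dirichlet's theorem the series converges to their average, [(-5) + (1)]/2 = -2.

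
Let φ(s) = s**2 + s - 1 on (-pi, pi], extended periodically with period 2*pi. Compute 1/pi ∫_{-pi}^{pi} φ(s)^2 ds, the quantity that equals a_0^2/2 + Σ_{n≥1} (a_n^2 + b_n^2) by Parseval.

1/pi ∫_{-pi}^{pi} φ(s)^2 ds = 1/pi · (2*pi*(-5*pi**2 + 15 + 3*pi**4)/15) = -2*pi**2/3 + 2 + 2*pi**4/5.

-2*pi**2/3 + 2 + 2*pi**4/5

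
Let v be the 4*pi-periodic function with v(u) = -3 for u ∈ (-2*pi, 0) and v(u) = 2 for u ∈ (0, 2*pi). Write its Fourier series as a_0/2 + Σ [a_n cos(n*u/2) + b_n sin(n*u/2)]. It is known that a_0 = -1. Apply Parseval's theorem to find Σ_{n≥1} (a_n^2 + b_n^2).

Parseval: a_0^2/2 + Σ_{n≥1} (a_n^2+b_n^2) = (1/(2*pi)) ∫_{-2*pi}^{2*pi} v(u)^2 du = 13.
Subtract a_0^2/2 = 1/2: Σ (a_n^2+b_n^2) = 25/2.

25/2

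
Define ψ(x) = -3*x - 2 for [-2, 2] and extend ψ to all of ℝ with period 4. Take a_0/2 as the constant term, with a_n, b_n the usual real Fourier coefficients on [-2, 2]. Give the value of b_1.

-12/pi

b_1 = 1/2 ∫_{-2}^{2} ψ(x) sin(pi*x/2) dx.
Integrating by parts (boundary term plus one more integral), an antiderivative of (-3*x - 2) sin(pi*x/2) is 6*x*cos(pi*x/2)/pi - 12*sin(pi*x/2)/pi**2 + 4*cos(pi*x/2)/pi; evaluating from -2 to 2: ∫_{-2}^{2} (-3*x - 2) sin(pi*x/2) dx = (-16/pi) - (8/pi) = -24/pi.
Hence b_1 = (1/2)·(-24/pi) = -12/pi.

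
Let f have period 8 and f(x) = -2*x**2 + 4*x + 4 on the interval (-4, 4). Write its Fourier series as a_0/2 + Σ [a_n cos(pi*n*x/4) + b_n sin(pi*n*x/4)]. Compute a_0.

-40/3

a_0 = 1/4 ∫_{-4}^{4} f(x) dx = 1/4 · (-160/3) = -40/3.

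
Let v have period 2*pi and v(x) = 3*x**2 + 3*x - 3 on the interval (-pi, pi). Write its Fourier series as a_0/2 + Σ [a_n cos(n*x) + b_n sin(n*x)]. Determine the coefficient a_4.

a_4 = 1/pi ∫_{-pi}^{pi} v(x) cos(4*x) dx.
Integrating by parts twice (tabular method), an antiderivative of (3*x**2 + 3*x - 3) cos(4*x) is 3*x**2*sin(4*x)/4 + 3*x*sin(4*x)/4 + 3*x*cos(4*x)/8 - 27*sin(4*x)/32 + 3*cos(4*x)/16; evaluating from -pi to pi: ∫_{-pi}^{pi} (3*x**2 + 3*x - 3) cos(4*x) dx = (3/16 + 3*pi/8) - (3/16 - 3*pi/8) = 3*pi/4.
Hence a_4 = (1/pi)·(3*pi/4) = 3/4.

3/4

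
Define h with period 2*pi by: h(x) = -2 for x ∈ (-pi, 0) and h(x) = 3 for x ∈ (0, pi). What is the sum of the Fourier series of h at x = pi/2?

3

h is continuous at x = pi/2 with value 3, so the series converges to 3 there.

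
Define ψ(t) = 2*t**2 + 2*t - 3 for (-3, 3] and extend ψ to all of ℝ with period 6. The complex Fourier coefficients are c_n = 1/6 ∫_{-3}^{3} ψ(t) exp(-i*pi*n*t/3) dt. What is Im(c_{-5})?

Since ψ is real-valued, Im(c_{-5}) = -1/6 ∫_{-3}^{3} ψ(t) sin(-5*pi*t/3) dt = b_{5}/2.
Integrating by parts twice (tabular method), an antiderivative of (2*t**2 + 2*t - 3) sin(-5*pi*t/3) is 6*t**2*cos(5*pi*t/3)/(5*pi) - 36*t*sin(5*pi*t/3)/(25*pi**2) + 6*t*cos(5*pi*t/3)/(5*pi) - 18*sin(5*pi*t/3)/(25*pi**2) - 9*cos(5*pi*t/3)/(5*pi) - 108*cos(5*pi*t/3)/(125*pi**3); evaluating from -3 to 3: ∫_{-3}^{3} (2*t**2 + 2*t - 3) sin(-5*pi*t/3) dt = (9*(12 - 175*pi**2)/(125*pi**3)) - (27*(4 - 25*pi**2)/(125*pi**3)) = -36/(5*pi).
Hence Im(c_{-5}) = (-1/6)·(-36/(5*pi)) = 6/(5*pi).

6/(5*pi)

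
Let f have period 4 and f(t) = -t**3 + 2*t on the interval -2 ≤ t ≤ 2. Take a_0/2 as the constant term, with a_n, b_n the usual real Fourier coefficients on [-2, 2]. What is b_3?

8*(4 - 3*pi**2)/(9*pi**3)

b_3 = 1/2 ∫_{-2}^{2} f(t) sin(3*pi*t/2) dt.
f is odd and sin(3*pi*t/2) is odd, so the integrand is even and b_3 = ∫_0^{2} f(t) sin(3*pi*t/2) dt.
Integrating by parts three times (tabular method), an antiderivative of (-t**3 + 2*t) sin(3*pi*t/2) is 2*t**3*cos(3*pi*t/2)/(3*pi) - 4*t**2*sin(3*pi*t/2)/(3*pi**2) - 4*t*cos(3*pi*t/2)/(3*pi) - 16*t*cos(3*pi*t/2)/(9*pi**3) + 32*sin(3*pi*t/2)/(27*pi**4) + 8*sin(3*pi*t/2)/(9*pi**2); evaluating from 0 to 2: ∫_{0}^{2} (-t**3 + 2*t) sin(3*pi*t/2) dt = (8*(4 - 3*pi**2)/(9*pi**3)) - (0) = 8*(4 - 3*pi**2)/(9*pi**3).
Hence b_3 = 8*(4 - 3*pi**2)/(9*pi**3).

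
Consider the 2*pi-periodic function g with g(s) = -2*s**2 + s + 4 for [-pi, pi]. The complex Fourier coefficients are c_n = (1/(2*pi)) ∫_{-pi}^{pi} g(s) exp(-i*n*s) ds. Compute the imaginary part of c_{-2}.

-1/2

Since g is real-valued, Im(c_{-2}) = -(1/(2*pi)) ∫_{-pi}^{pi} g(s) sin(-2*s) ds = b_{2}/2.
Integrating by parts twice (tabular method), an antiderivative of (-2*s**2 + s + 4) sin(-2*s) is -s**2*cos(2*s) + s*sin(2*s) + s*cos(2*s)/2 - sin(2*s)/4 + 5*cos(2*s)/2; evaluating from -pi to pi: ∫_{-pi}^{pi} (-2*s**2 + s + 4) sin(-2*s) ds = (-pi**2 + pi/2 + 5/2) - (-pi**2 - pi/2 + 5/2) = pi.
Hence Im(c_{-2}) = (-1/(2*pi))·(pi) = -1/2.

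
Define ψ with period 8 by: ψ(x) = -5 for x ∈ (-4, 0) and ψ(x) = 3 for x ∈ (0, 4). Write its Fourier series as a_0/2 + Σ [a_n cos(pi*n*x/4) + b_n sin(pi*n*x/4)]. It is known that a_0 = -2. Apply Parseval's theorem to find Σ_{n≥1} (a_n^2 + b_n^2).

32

Parseval: a_0^2/2 + Σ_{n≥1} (a_n^2+b_n^2) = 1/4 ∫_{-4}^{4} ψ(x)^2 dx = 34.
Subtract a_0^2/2 = 2: Σ (a_n^2+b_n^2) = 32.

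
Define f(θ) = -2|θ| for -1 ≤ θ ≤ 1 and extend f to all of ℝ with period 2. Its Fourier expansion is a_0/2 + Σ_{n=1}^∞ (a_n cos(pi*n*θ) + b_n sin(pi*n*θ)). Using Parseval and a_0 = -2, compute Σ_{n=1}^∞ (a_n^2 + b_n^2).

2/3

Parseval: a_0^2/2 + Σ_{n≥1} (a_n^2+b_n^2) = ∫_{-1}^{1} f(θ)^2 dθ = 8/3.
Subtract a_0^2/2 = 2: Σ (a_n^2+b_n^2) = 2/3.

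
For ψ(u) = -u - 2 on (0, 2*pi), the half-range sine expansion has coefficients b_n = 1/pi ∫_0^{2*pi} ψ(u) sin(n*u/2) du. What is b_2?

2

b_2 = 1/pi ∫_0^{2*pi} (-u - 2) sin(u) du.
Integrating by parts (boundary term plus one more integral), an antiderivative of (-u - 2) sin(u) is u*cos(u) - sin(u) + 2*cos(u); evaluating from 0 to 2*pi: ∫_{0}^{2*pi} (-u - 2) sin(u) du = (2 + 2*pi) - (2) = 2*pi.
Hence b_2 = (1/pi)·(2*pi) = 2.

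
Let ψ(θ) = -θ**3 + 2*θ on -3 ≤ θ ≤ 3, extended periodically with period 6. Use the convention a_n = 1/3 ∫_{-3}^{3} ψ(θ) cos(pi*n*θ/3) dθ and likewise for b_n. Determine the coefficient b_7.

b_7 = 1/3 ∫_{-3}^{3} ψ(θ) sin(7*pi*θ/3) dθ.
ψ is odd and sin(7*pi*θ/3) is odd, so the integrand is even and b_7 = 2/3 ∫_0^{3} ψ(θ) sin(7*pi*θ/3) dθ.
Integrating by parts three times (tabular method), an antiderivative of (-θ**3 + 2*θ) sin(7*pi*θ/3) is 3*θ**3*cos(7*pi*θ/3)/(7*pi) - 27*θ**2*sin(7*pi*θ/3)/(49*pi**2) - 6*θ*cos(7*pi*θ/3)/(7*pi) - 162*θ*cos(7*pi*θ/3)/(343*pi**3) + 486*sin(7*pi*θ/3)/(2401*pi**4) + 18*sin(7*pi*θ/3)/(49*pi**2); evaluating from 0 to 3: ∫_{0}^{3} (-θ**3 + 2*θ) sin(7*pi*θ/3) dθ = (-9/pi + 486/(343*pi**3)) - (0) = -9/pi + 486/(343*pi**3).
Hence b_7 = (2/3)·(-9/pi + 486/(343*pi**3)) = -6/pi + 324/(343*pi**3).

-6/pi + 324/(343*pi**3)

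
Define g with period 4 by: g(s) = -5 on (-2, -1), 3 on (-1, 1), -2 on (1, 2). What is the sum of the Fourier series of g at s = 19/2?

-2

s = 19/2 differs from s = 3/2 by 2 full period(s), and the series is 4-periodic.
g is continuous at s = 3/2 with value -2, so the series converges to -2 there.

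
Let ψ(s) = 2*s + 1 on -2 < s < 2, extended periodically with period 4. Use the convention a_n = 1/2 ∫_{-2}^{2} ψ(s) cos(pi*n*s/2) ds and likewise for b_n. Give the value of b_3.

b_3 = 1/2 ∫_{-2}^{2} ψ(s) sin(3*pi*s/2) ds.
Integrating by parts (boundary term plus one more integral), an antiderivative of (2*s + 1) sin(3*pi*s/2) is -4*s*cos(3*pi*s/2)/(3*pi) + 8*sin(3*pi*s/2)/(9*pi**2) - 2*cos(3*pi*s/2)/(3*pi); evaluating from -2 to 2: ∫_{-2}^{2} (2*s + 1) sin(3*pi*s/2) ds = (10/(3*pi)) - (-2/pi) = 16/(3*pi).
Hence b_3 = (1/2)·(16/(3*pi)) = 8/(3*pi).

8/(3*pi)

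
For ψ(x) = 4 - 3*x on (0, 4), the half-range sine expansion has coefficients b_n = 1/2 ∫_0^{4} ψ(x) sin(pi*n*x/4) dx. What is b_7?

-8/(7*pi)

b_7 = 1/2 ∫_0^{4} (4 - 3*x) sin(7*pi*x/4) dx.
Integrating by parts (boundary term plus one more integral), an antiderivative of (4 - 3*x) sin(7*pi*x/4) is 12*x*cos(7*pi*x/4)/(7*pi) - 48*sin(7*pi*x/4)/(49*pi**2) - 16*cos(7*pi*x/4)/(7*pi); evaluating from 0 to 4: ∫_{0}^{4} (4 - 3*x) sin(7*pi*x/4) dx = (-32/(7*pi)) - (-16/(7*pi)) = -16/(7*pi).
Hence b_7 = (1/2)·(-16/(7*pi)) = -8/(7*pi).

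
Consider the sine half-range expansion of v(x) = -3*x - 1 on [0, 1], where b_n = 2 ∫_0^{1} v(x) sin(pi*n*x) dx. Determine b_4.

b_4 = 2 ∫_0^{1} (-3*x - 1) sin(4*pi*x) dx.
Integrating by parts (boundary term plus one more integral), an antiderivative of (-3*x - 1) sin(4*pi*x) is 3*x*cos(4*pi*x)/(4*pi) - 3*sin(4*pi*x)/(16*pi**2) + cos(4*pi*x)/(4*pi); evaluating from 0 to 1: ∫_{0}^{1} (-3*x - 1) sin(4*pi*x) dx = (1/pi) - (1/(4*pi)) = 3/(4*pi).
Hence b_4 = 2·(3/(4*pi)) = 3/(2*pi).

3/(2*pi)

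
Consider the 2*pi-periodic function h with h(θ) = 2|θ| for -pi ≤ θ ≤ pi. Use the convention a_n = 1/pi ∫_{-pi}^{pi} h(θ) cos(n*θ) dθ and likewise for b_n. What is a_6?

a_6 = 1/pi ∫_{-pi}^{pi} h(θ) cos(6*θ) dθ.
h is even and cos(6*θ) is even, so the integrand is even and a_6 = 2/pi ∫_0^{pi} h(θ) cos(6*θ) dθ.
Integrating by parts (boundary term plus one more integral), an antiderivative of (2*θ) cos(6*θ) is θ*sin(6*θ)/3 + cos(6*θ)/18; evaluating from 0 to pi: ∫_{0}^{pi} (2*θ) cos(6*θ) dθ = (1/18) - (1/18) = 0.
Hence a_6 = (2/pi)·(0) = 0.

0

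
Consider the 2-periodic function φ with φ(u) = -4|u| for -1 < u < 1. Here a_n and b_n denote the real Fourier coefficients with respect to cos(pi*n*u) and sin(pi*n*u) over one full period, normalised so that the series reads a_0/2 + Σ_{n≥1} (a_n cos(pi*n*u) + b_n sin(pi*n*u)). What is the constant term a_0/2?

-2

a_0 = ∫_{-1}^{1} φ(u) du = -4.
So the constant term a_0/2 = -2.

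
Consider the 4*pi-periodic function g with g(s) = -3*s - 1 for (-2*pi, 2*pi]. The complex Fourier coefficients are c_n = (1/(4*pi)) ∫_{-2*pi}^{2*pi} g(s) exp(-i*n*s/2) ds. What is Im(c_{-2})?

Since g is real-valued, Im(c_{-2}) = -(1/(4*pi)) ∫_{-2*pi}^{2*pi} g(s) sin(-s) ds = b_{2}/2.
Integrating by parts (boundary term plus one more integral), an antiderivative of (-3*s - 1) sin(-s) is -3*s*cos(s) + 3*sin(s) - cos(s); evaluating from -2*pi to 2*pi: ∫_{-2*pi}^{2*pi} (-3*s - 1) sin(-s) ds = (-6*pi - 1) - (-1 + 6*pi) = -12*pi.
Hence Im(c_{-2}) = (-1/(4*pi))·(-12*pi) = 3.

3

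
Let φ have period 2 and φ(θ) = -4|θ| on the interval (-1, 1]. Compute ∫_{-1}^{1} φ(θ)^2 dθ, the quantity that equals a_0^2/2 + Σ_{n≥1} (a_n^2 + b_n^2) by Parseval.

32/3

∫_{-1}^{1} φ(θ)^2 dθ = 32/3.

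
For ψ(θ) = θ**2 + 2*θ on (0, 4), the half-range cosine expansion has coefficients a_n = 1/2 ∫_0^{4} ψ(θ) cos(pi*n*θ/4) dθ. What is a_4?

4/pi**2

a_4 = 1/2 ∫_0^{4} (θ**2 + 2*θ) cos(pi*θ) dθ.
Integrating by parts twice (tabular method), an antiderivative of (θ**2 + 2*θ) cos(pi*θ) is θ**2*sin(pi*θ)/pi + 2*θ*sin(pi*θ)/pi + 2*θ*cos(pi*θ)/pi**2 - 2*sin(pi*θ)/pi**3 + 2*cos(pi*θ)/pi**2; evaluating from 0 to 4: ∫_{0}^{4} (θ**2 + 2*θ) cos(pi*θ) dθ = (10/pi**2) - (2/pi**2) = 8/pi**2.
Hence a_4 = (1/2)·(8/pi**2) = 4/pi**2.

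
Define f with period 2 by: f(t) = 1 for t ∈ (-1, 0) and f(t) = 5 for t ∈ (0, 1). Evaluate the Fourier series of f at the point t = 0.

At t = 0 the one-sided limits are f(0^-) = 1 and f(0^+) = 5.
By Dirichlet's theorem the series converges to their average, [(1) + (5)]/2 = 3.

3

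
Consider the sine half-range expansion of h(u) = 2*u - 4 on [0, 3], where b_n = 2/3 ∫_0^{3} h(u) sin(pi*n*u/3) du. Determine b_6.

-2/pi

b_6 = 2/3 ∫_0^{3} (2*u - 4) sin(2*pi*u) du.
Integrating by parts (boundary term plus one more integral), an antiderivative of (2*u - 4) sin(2*pi*u) is -u*cos(2*pi*u)/pi + sin(2*pi*u)/(2*pi**2) + 2*cos(2*pi*u)/pi; evaluating from 0 to 3: ∫_{0}^{3} (2*u - 4) sin(2*pi*u) du = (-1/pi) - (2/pi) = -3/pi.
Hence b_6 = (2/3)·(-3/pi) = -2/pi.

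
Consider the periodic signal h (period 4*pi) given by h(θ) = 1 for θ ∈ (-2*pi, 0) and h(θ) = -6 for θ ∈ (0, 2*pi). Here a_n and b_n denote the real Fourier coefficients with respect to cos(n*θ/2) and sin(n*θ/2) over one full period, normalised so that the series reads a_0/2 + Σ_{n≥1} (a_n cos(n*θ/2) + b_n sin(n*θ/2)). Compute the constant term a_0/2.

-5/2

a_0 = (1/(2*pi)) ∫_{-2*pi}^{2*pi} h(θ) dθ = (1/(2*pi)) · (-10*pi) = -5.
So the constant term a_0/2 = -5/2.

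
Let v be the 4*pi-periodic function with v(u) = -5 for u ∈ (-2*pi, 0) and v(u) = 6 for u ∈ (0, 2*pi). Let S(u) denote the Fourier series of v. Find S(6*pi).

1/2

u = 6*pi differs from u = 2*pi by 1 full period(s), and the series is 4*pi-periodic.
At u = 2*pi the one-sided limits are v(2*pi^-) = 6 and v(2*pi^+) = -5.
By Dirichlet's theorem the series converges to their average, [(6) + (-5)]/2 = 1/2.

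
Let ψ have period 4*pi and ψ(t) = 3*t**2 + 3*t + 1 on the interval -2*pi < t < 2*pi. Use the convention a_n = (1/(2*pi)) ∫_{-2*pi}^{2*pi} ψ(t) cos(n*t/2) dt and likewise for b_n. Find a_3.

-16/3

a_3 = (1/(2*pi)) ∫_{-2*pi}^{2*pi} ψ(t) cos(3*t/2) dt.
Integrating by parts twice (tabular method), an antiderivative of (3*t**2 + 3*t + 1) cos(3*t/2) is 2*t**2*sin(3*t/2) + 2*t*sin(3*t/2) + 8*t*cos(3*t/2)/3 - 10*sin(3*t/2)/9 + 4*cos(3*t/2)/3; evaluating from -2*pi to 2*pi: ∫_{-2*pi}^{2*pi} (3*t**2 + 3*t + 1) cos(3*t/2) dt = (-16*pi/3 - 4/3) - (-4/3 + 16*pi/3) = -32*pi/3.
Hence a_3 = (1/(2*pi))·(-32*pi/3) = -16/3.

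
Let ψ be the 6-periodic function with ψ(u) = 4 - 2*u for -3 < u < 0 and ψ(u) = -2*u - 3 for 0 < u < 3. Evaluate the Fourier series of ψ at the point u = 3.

1/2

At u = 3 the one-sided limits are ψ(3^-) = -9 and ψ(3^+) = 10.
By Dirichlet's theorem the series converges to their average, [(-9) + (10)]/2 = 1/2.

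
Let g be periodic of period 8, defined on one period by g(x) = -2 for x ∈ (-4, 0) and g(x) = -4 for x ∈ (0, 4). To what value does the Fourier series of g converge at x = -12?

-3

x = -12 differs from x = 4 by -2 full period(s), and the series is 8-periodic.
At x = 4 the one-sided limits are g(4^-) = -4 and g(4^+) = -2.
By Dirichlet's theorem the series converges to their average, [(-4) + (-2)]/2 = -3.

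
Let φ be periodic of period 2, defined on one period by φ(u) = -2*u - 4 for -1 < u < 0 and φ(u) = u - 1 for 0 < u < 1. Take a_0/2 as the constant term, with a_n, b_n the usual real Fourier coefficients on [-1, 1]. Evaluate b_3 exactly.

5/(3*pi)

b_3 = ∫_{-1}^{1} φ(u) sin(3*pi*u) du.
Split the integral at the breakpoints.
Integrating by parts (boundary term plus one more integral), an antiderivative of (-2*u - 4) sin(3*pi*u) is 2*u*cos(3*pi*u)/(3*pi) - 2*sin(3*pi*u)/(9*pi**2) + 4*cos(3*pi*u)/(3*pi); evaluating from -1 to 0: ∫_{-1}^{0} (-2*u - 4) sin(3*pi*u) du = (4/(3*pi)) - (-2/(3*pi)) = 2/pi.
Integrating by parts (boundary term plus one more integral), an antiderivative of (u - 1) sin(3*pi*u) is -u*cos(3*pi*u)/(3*pi) + sin(3*pi*u)/(9*pi**2) + cos(3*pi*u)/(3*pi); evaluating from 0 to 1: ∫_{0}^{1} (u - 1) sin(3*pi*u) du = (0) - (1/(3*pi)) = -1/(3*pi).
Summing the pieces gives b_3 = 5/(3*pi).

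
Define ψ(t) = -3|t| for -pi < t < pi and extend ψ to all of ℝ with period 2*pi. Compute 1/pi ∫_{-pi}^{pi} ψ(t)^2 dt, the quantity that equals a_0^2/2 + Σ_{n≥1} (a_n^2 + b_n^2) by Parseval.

1/pi ∫_{-pi}^{pi} ψ(t)^2 dt = 1/pi · (6*pi**3) = 6*pi**2.

6*pi**2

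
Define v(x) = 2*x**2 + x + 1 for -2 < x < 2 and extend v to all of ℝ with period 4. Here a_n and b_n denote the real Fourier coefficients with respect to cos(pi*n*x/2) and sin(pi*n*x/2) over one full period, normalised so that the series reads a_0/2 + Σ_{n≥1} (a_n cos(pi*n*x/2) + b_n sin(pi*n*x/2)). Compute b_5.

b_5 = 1/2 ∫_{-2}^{2} v(x) sin(5*pi*x/2) dx.
Integrating by parts twice (tabular method), an antiderivative of (2*x**2 + x + 1) sin(5*pi*x/2) is -4*x**2*cos(5*pi*x/2)/(5*pi) + 16*x*sin(5*pi*x/2)/(25*pi**2) - 2*x*cos(5*pi*x/2)/(5*pi) + 4*sin(5*pi*x/2)/(25*pi**2) - 2*cos(5*pi*x/2)/(5*pi) + 32*cos(5*pi*x/2)/(125*pi**3); evaluating from -2 to 2: ∫_{-2}^{2} (2*x**2 + x + 1) sin(5*pi*x/2) dx = (2*(-16 + 275*pi**2)/(125*pi**3)) - (2*(-16 + 175*pi**2)/(125*pi**3)) = 8/(5*pi).
Hence b_5 = (1/2)·(8/(5*pi)) = 4/(5*pi).

4/(5*pi)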